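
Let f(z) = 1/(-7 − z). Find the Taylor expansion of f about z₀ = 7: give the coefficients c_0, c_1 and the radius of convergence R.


Let w = z − z₀, so z = z₀ + w.
Then -7 − z = -7 − (z₀ + w) = (-7 − z₀) − w = -14 − w.
f(z) = 1/(-14 − w) = (1/(-14)) · 1/(1 − w/(-14)) = Σ_{n≥0} w^n / (-14)^(n+1).
So c_n = 1/(-14)^(n+1):
  c_0 = 1/(-14)^1 = -1/14.
  c_1 = 1/(-14)^2 = 1/196.
The series is valid for |w/d| < 1, i.e. |z − z₀| < |d|.
Radius of convergence: R = |-7 − z₀| = |-14| = 14 (distance from z₀ to the singularity z = -7).

c_0 = -1/14, c_1 = 1/196; R = 14.


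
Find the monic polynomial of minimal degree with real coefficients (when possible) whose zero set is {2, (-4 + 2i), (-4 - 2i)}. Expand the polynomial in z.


The polynomial is p(z) = ∏_{α ∈ S} (z − α), where S = {2, (-4 + 2i), (-4 - 2i)}.
Expanding the product yields: p(z) = z^3 + 6·z^2 + 4·z -40.
Note conjugate pairs combine to real quadratics: (z − (-4+2i))(z − (-4−2i)) = z² + 8z + 20.
The resulting polynomial has degree 3 and real coefficients as required.

p(z) = z^3 + 6·z^2 + 4·z -40.


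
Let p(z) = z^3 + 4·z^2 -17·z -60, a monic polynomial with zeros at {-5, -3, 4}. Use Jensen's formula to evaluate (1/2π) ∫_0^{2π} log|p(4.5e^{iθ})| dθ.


Zeros: -5, -3, 4; r = 4.5.
Inside |z| < r: -3, 4. Outside (|z| ≥ r): -5.
p(0) = -60, so log|p(0)| = log(60) = 4.0943.
Apply Jensen: I(r) = log|p(0)| + Σ_k log(r/|z_k|), summed over zeros inside |z| < r.
  log(r/|z_k|) for z_k = -3: log(4.5/3) = 0.4055
  log(r/|z_k|) for z_k = 4: log(4.5/4) = 0.1178
  Outside zeros (-5) contribute nothing to the Jensen sum.
Sum over inside zeros: 0.5232.
I(r) = log|p(0)| + (inside sum) = 4.0943 + 0.5232 = 4.6176.
Note: since some zeros are outside |z| ≤ r, the simplified n·log(r) form does NOT apply — only the inside zeros contribute.

I(r) ≈ 4.6176.


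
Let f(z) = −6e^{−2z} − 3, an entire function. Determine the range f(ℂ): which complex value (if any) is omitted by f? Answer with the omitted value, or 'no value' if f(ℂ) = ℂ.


Little Picard bounds the complement of f(ℂ) to at most one point.
e^{−2z} is never zero on ℂ, so -6·e^{−2z} takes every value in ℂ ∖ {0}. Adding -3 shifts the range to ℂ ∖ {-3}. Thus f omits exactly the value -3.

Omitted value: -3.


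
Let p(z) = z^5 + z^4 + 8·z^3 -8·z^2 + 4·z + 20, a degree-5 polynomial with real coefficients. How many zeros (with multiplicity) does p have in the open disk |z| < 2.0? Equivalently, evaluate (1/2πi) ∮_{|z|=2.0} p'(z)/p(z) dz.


The zeros of p are: (1 + 1i), (1 - 1i), -1, (-1 + 3i), (-1 - 3i).
Their magnitudes are: 1.414, 1.414, 1, 3.162, 3.162.
Zeros with |z| < R = 2.0: (1 + 1i), (1 - 1i), -1.
Count = 3.
By the argument principle, (1/2πi) ∮_{|z|=R} p'(z)/p(z) dz equals exactly this count.

Number of zeros inside |z| < 2.0: 3.


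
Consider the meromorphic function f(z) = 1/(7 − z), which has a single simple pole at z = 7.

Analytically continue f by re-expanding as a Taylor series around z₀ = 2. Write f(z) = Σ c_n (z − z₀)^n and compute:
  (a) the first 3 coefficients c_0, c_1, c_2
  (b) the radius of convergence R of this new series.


Let w = z − z₀, so z = z₀ + w.
Then 7 − z = 7 − (z₀ + w) = (7 − z₀) − w = 5 − w.
f(z) = 1/(5 − w) = (1/(5)) · 1/(1 − w/(5)) = Σ_{n≥0} w^n / (5)^(n+1).
So c_n = 1/(5)^(n+1):
  c_0 = 1/(5)^1 = 1/5.
  c_1 = 1/(5)^2 = 1/25.
  c_2 = 1/(5)^3 = 1/125.
The series is valid for |w/d| < 1, i.e. |z − z₀| < |d|.
Radius of convergence: R = |7 − z₀| = |5| = 5 (distance from z₀ to the singularity z = 7).

c_0 = 1/5, c_1 = 1/25, c_2 = 1/125; R = 5.


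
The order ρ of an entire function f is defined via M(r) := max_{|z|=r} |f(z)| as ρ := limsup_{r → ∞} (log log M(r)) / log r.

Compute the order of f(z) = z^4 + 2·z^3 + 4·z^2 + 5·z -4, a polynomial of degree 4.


|f(z)| ≤ Σ|c_k|·r^k = O(r^4) as r → ∞. Polynomial growth is O(e^{r^ε}) for every ε > 0 (since r^4/e^{r^ε} → 0), so ρ ≤ ε for all ε > 0, i.e. ρ = 0. Every nonconstant polynomial has order 0.
Therefore ρ = 0.

Order ρ = 0.


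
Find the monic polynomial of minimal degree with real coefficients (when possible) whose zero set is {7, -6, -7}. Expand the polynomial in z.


The polynomial is p(z) = ∏_{α ∈ S} (z − α), where S = {7, -6, -7}.
Expanding the product yields: p(z) = z^3 + 6·z^2 -49·z -294.
The resulting polynomial has degree 3 and real coefficients as required.

p(z) = z^3 + 6·z^2 -49·z -294.


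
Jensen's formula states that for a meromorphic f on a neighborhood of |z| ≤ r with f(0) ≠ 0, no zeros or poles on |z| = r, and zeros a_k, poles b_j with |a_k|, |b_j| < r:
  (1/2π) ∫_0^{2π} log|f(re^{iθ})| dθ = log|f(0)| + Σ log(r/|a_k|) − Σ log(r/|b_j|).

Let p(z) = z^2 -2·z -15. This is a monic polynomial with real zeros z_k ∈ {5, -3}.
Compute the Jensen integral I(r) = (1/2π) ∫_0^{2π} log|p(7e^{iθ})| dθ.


Zeros: -3, 5; r = 7.
Inside |z| < r: -3, 5. Outside (|z| ≥ r): ∅.
p(0) = -15, so log|p(0)| = log(15) = 2.7081.
Apply Jensen: I(r) = log|p(0)| + Σ_k log(r/|z_k|), summed over zeros inside |z| < r.
  log(r/|z_k|) for z_k = 5: log(7/5) = 0.3365
  log(r/|z_k|) for z_k = -3: log(7/3) = 0.8473
Sum over inside zeros: 1.1838.
I(r) = log|p(0)| + (inside sum) = 2.7081 + 1.1838 = 3.8918.
Closed form (all zeros inside, monic): I(r) = n·log(r) = 2·log(7) = 3.8918. ✓

I(r) ≈ 3.8918.


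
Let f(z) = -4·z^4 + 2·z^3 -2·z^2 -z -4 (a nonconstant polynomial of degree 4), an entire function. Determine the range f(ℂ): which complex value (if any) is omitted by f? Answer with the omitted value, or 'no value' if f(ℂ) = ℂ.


Little Picard bounds the complement of f(ℂ) to at most one point.
For every w ∈ ℂ, the equation p(z) − w = 0 is a nonconstant polynomial in z and hence has at least one root by the fundamental theorem of algebra. So p is surjective onto ℂ, omitting no value.

Omitted value: no value.


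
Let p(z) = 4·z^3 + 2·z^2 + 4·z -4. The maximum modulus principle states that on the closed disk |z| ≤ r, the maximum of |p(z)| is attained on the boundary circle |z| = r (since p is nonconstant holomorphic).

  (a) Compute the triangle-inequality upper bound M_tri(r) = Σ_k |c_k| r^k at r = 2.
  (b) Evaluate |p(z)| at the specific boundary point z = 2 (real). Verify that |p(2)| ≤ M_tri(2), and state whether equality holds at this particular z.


Coefficients: c_0 = -4, c_1 = 4, c_2 = 2, c_3 = 4. Radius r = 2.
Part (a). Triangle bound: M_tri(r) = Σ_k |c_k| r^k
  = |-4|·2^0 + |4|·2^1 + |2|·2^2 + |4|·2^3
  = 4 + 8 + 8 + 32 = 52.
This bounds M(r) := max_{|z|=r} |p(z)| from above; equality holds iff all terms c_k z^k can be made to align in phase at a single z on |z|=r.
Part (b). At z = 2 (real, on the circle |z| = r):
  p(2) = (-4)·2^0 + (4)·2^1 + (2)·2^2 + (4)·2^3 = 44.
  |p(2)| = 44.
Check: |p(2)| = 44 ≤ 52 = M_tri(2). ✓ Equality does not hold at z = 2 (the coefficients have mixed signs, so the terms do not all align in phase there).

M_tri(2) = 52; |p(2)| = 44; equality at z=2: no.


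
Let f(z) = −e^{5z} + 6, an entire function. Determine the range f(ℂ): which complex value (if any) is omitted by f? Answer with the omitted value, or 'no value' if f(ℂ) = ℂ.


Little Picard bounds the complement of f(ℂ) to at most one point.
e^{5z} is never zero on ℂ, so -1·e^{5z} takes every value in ℂ ∖ {0}. Adding 6 shifts the range to ℂ ∖ {6}. Thus f omits exactly the value 6.

Omitted value: 6.


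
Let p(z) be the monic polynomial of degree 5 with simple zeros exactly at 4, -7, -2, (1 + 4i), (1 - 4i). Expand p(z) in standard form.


The polynomial is p(z) = ∏_{α ∈ S} (z − α), where S = {4, -7, -2, (1 + 4i), (1 - 4i)}.
Expanding the product yields: p(z) = z^5 + 3·z^4 -15·z^3 + 73·z^2 -262·z -952.
Note conjugate pairs combine to real quadratics: (z − (1+4i))(z − (1−4i)) = z² − 2z + 17.
The resulting polynomial has degree 5 and real coefficients as required.

p(z) = z^5 + 3·z^4 -15·z^3 + 73·z^2 -262·z -952.


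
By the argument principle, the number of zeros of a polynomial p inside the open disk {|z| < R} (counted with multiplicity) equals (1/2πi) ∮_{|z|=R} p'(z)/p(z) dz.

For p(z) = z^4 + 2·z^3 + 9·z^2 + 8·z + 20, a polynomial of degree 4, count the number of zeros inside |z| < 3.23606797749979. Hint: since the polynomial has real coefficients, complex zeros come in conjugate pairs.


The zeros of p are: (0 + 2i), (0 - 2i), (-1 + 2i), (-1 - 2i).
Their magnitudes are: 2, 2, 2.236, 2.236.
Zeros with |z| < R = 3.23606797749979: (0 + 2i), (0 - 2i), (-1 + 2i), (-1 - 2i).
Count = 4.
By the argument principle, (1/2πi) ∮_{|z|=R} p'(z)/p(z) dz equals exactly this count.

Number of zeros inside |z| < 3.23606797749979: 4.


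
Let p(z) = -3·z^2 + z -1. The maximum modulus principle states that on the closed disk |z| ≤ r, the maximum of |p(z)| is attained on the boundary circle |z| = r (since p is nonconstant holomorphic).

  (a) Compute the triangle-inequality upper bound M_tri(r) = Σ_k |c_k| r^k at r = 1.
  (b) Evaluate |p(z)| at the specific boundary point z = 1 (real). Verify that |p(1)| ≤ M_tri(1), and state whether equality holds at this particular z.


Coefficients: c_0 = -1, c_1 = 1, c_2 = -3. Radius r = 1.
Part (a). Triangle bound: M_tri(r) = Σ_k |c_k| r^k
  = |-1|·1^0 + |1|·1^1 + |-3|·1^2
  = 1 + 1 + 3 = 5.
This bounds M(r) := max_{|z|=r} |p(z)| from above; equality holds iff all terms c_k z^k can be made to align in phase at a single z on |z|=r.
Part (b). At z = 1 (real, on the circle |z| = r):
  p(1) = (-1)·1^0 + (1)·1^1 + (-3)·1^2 = -3.
  |p(1)| = 3.
Check: |p(1)| = 3 ≤ 5 = M_tri(1). ✓ Equality does not hold at z = 1 (the coefficients have mixed signs, so the terms do not all align in phase there).

M_tri(1) = 5; |p(1)| = 3; equality at z=1: no.


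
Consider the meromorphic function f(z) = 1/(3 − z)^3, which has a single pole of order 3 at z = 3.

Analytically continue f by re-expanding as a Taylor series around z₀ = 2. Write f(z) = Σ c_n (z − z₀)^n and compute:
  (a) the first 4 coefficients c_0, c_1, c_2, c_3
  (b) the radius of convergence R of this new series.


Let w = z − z₀, so z = z₀ + w.
Then 3 − z = 3 − (z₀ + w) = (3 − z₀) − w = 1 − w.
f(z) = 1/(1 − w)^3 = (1/(1)^3) · (1 − w/(1))^{−3}.
By the binomial series (1−u)^{−3} = Σ_{n≥0} C(n+2, 2) u^n for |u|<1, with u = w/(1):
  c_n = C(n+2, 2) / (1)^(n+3).
  c_0 = 1/(1)^3 = 1.
  c_1 = 3/(1)^4 = 3.
  c_2 = 6/(1)^5 = 6.
  c_3 = 10/(1)^6 = 10.
The series is valid for |w/d| < 1, i.e. |z − z₀| < |d|.
Radius of convergence: R = |3 − z₀| = |1| = 1 (distance from z₀ to the singularity z = 3).

c_0 = 1, c_1 = 3, c_2 = 6, c_3 = 10; R = 1.


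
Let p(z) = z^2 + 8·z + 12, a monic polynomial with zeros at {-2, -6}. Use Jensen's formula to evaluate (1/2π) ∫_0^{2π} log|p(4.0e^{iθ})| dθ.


Zeros: -6, -2; r = 4.0.
Inside |z| < r: -2. Outside (|z| ≥ r): -6.
p(0) = 12, so log|p(0)| = log(12) = 2.4849.
Apply Jensen: I(r) = log|p(0)| + Σ_k log(r/|z_k|), summed over zeros inside |z| < r.
  log(r/|z_k|) for z_k = -2: log(4.0/2) = 0.6931
  Outside zeros (-6) contribute nothing to the Jensen sum.
Sum over inside zeros: 0.6931.
I(r) = log|p(0)| + (inside sum) = 2.4849 + 0.6931 = 3.1781.
Note: since some zeros are outside |z| ≤ r, the simplified n·log(r) form does NOT apply — only the inside zeros contribute.

I(r) ≈ 3.1781.


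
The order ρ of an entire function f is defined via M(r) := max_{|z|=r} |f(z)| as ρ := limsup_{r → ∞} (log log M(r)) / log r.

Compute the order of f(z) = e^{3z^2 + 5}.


|e^{3z^2 + 5}| = e^{Re(3·z^2) + 5} ≤ e^{3|z|^2 + 5} = e^{3r^2 + 5} on |z| = r, so ρ ≤ 2. Choosing z on |z|=r so that 3·z^2 is real positive (always possible by picking arg z appropriately) gives |f(z)| = e^{3r^2 + 5}, matching the bound. The additive constant 5 does not affect log log M(r) ~ 2·log r. Hence ρ = 2.
Therefore ρ = 2.

Order ρ = 2.


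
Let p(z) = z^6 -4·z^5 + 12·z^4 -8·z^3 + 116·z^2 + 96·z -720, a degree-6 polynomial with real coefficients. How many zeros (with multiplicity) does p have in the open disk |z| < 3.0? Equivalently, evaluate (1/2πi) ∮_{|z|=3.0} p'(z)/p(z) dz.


The zeros of p are: -2, 2, (-1 + 3i), (-1 - 3i), (3 + 3i), (3 - 3i).
Their magnitudes are: 2, 2, 3.162, 3.162, 4.243, 4.243.
Zeros with |z| < R = 3.0: -2, 2.
Count = 2.
By the argument principle, (1/2πi) ∮_{|z|=R} p'(z)/p(z) dz equals exactly this count.

Number of zeros inside |z| < 3.0: 2.


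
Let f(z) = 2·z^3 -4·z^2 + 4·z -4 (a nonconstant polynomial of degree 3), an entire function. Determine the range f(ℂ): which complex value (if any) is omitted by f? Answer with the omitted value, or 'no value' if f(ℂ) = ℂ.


Little Picard bounds the complement of f(ℂ) to at most one point.
For every w ∈ ℂ, the equation p(z) − w = 0 is a nonconstant polynomial in z and hence has at least one root by the fundamental theorem of algebra. So p is surjective onto ℂ, omitting no value.

Omitted value: no value.


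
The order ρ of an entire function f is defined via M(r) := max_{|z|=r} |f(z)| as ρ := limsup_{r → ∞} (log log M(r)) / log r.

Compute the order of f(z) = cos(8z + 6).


cos(w) is a linear combination of e^{iw} and e^{−iw} (or e^w, e^{−w} in the hyperbolic case), so |cos(w)| ≤ e^{|w|}. With w = 8z + 6, |w| ≤ 8|z| + 6 = 8r + 6 on |z| = r, giving M(r) ≤ e^{8r + 6}, so ρ ≤ 1. On a suitable ray (z = it for sin/cos; z = t for sinh/cosh, t real → ∞), |cos(8z + 6)| grows like e^{8|t|}/2, so ρ ≥ 1. Hence ρ = 1.
Therefore ρ = 1.

Order ρ = 1.


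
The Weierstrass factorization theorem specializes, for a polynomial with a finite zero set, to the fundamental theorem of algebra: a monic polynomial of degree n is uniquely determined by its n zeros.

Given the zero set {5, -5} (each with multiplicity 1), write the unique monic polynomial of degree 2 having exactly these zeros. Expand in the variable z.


The polynomial is p(z) = ∏_{α ∈ S} (z − α), where S = {5, -5}.
Expanding the product yields: p(z) = z^2 -25.
The resulting polynomial has degree 2 and real coefficients as required.

p(z) = z^2 -25.


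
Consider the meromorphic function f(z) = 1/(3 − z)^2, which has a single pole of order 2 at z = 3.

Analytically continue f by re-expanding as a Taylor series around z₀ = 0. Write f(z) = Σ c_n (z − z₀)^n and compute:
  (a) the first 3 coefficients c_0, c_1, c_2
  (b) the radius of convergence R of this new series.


Let w = z − z₀, so z = z₀ + w.
Then 3 − z = 3 − (z₀ + w) = (3 − z₀) − w = 3 − w.
f(z) = 1/(3 − w)^2 = (1/(3)^2) · (1 − w/(3))^{−2}.
By the binomial series (1−u)^{−2} = Σ_{n≥0} C(n+1, 1) u^n for |u|<1, with u = w/(3):
  c_n = C(n+1, 1) / (3)^(n+2).
  c_0 = 1/(3)^2 = 1/9.
  c_1 = 2/(3)^3 = 2/27.
  c_2 = 3/(3)^4 = 1/27.
The series is valid for |w/d| < 1, i.e. |z − z₀| < |d|.
Radius of convergence: R = |3 − z₀| = |3| = 3 (distance from z₀ to the singularity z = 3).

c_0 = 1/9, c_1 = 2/27, c_2 = 1/27; R = 3.


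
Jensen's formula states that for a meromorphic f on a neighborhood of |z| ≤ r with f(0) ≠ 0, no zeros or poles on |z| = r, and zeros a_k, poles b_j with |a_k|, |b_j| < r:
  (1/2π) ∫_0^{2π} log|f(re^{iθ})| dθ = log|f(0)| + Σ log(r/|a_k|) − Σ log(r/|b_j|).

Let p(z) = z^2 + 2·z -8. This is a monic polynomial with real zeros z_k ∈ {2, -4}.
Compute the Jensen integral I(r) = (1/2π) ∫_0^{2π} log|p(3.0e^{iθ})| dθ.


Zeros: -4, 2; r = 3.0.
Inside |z| < r: 2. Outside (|z| ≥ r): -4.
p(0) = -8, so log|p(0)| = log(8) = 2.0794.
Apply Jensen: I(r) = log|p(0)| + Σ_k log(r/|z_k|), summed over zeros inside |z| < r.
  log(r/|z_k|) for z_k = 2: log(3.0/2) = 0.4055
  Outside zeros (-4) contribute nothing to the Jensen sum.
Sum over inside zeros: 0.4055.
I(r) = log|p(0)| + (inside sum) = 2.0794 + 0.4055 = 2.4849.
Note: since some zeros are outside |z| ≤ r, the simplified n·log(r) form does NOT apply — only the inside zeros contribute.

I(r) ≈ 2.4849.


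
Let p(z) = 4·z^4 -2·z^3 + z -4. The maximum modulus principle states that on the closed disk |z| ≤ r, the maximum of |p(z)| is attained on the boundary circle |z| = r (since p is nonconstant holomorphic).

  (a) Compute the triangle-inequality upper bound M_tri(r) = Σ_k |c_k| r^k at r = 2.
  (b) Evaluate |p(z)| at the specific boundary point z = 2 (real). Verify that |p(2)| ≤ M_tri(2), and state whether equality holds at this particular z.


Coefficients: c_0 = -4, c_1 = 1, c_2 = 0, c_3 = -2, c_4 = 4. Radius r = 2.
Part (a). Triangle bound: M_tri(r) = Σ_k |c_k| r^k
  = |-4|·2^0 + |1|·2^1 + |0|·2^2 + |-2|·2^3 + |4|·2^4
  = 4 + 2 + 0 + 16 + 64 = 86.
This bounds M(r) := max_{|z|=r} |p(z)| from above; equality holds iff all terms c_k z^k can be made to align in phase at a single z on |z|=r.
Part (b). At z = 2 (real, on the circle |z| = r):
  p(2) = (-4)·2^0 + (1)·2^1 + (0)·2^2 + (-2)·2^3 + (4)·2^4 = 46.
  |p(2)| = 46.
Check: |p(2)| = 46 ≤ 86 = M_tri(2). ✓ Equality does not hold at z = 2 (the coefficients have mixed signs, so the terms do not all align in phase there).

M_tri(2) = 86; |p(2)| = 46; equality at z=2: no.


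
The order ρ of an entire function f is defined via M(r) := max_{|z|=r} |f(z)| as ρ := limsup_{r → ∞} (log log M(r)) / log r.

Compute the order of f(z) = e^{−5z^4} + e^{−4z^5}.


Each summand is entire of order 4 and 5 respectively (as in the single-exponential case). The order of a sum is at most the max of the orders, so ρ ≤ 5. For the lower bound: on |z|=r choose arg z so that -4z^5 is real positive; then |e^{-4z^5}| = e^{4r^5} while |e^{-5z^4}| ≤ e^{5r^4} = o(e^{4r^5}). So |f| ≥ e^{4r^5}(1 − o(1)) and ρ ≥ 5. Hence ρ = max(4, 5) = 5.
Therefore ρ = 5.

Order ρ = 5.


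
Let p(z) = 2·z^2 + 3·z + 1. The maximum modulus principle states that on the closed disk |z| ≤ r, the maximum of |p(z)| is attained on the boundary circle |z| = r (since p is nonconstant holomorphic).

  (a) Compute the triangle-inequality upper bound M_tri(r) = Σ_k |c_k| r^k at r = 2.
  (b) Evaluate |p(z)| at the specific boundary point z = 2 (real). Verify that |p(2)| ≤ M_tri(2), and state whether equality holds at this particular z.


Coefficients: c_0 = 1, c_1 = 3, c_2 = 2. Radius r = 2.
Part (a). Triangle bound: M_tri(r) = Σ_k |c_k| r^k
  = |1|·2^0 + |3|·2^1 + |2|·2^2
  = 1 + 6 + 8 = 15.
This bounds M(r) := max_{|z|=r} |p(z)| from above; equality holds iff all terms c_k z^k can be made to align in phase at a single z on |z|=r.
Part (b). At z = 2 (real, on the circle |z| = r):
  p(2) = (1)·2^0 + (3)·2^1 + (2)·2^2 = 15.
  |p(2)| = 15.
Since all nonzero coefficients share the same sign, |p(2)| = 15 = M_tri(2); the triangle bound is attained at z = 2, so in fact M(r) = 15.

M_tri(2) = 15; |p(2)| = 15; equality at z=2: yes.


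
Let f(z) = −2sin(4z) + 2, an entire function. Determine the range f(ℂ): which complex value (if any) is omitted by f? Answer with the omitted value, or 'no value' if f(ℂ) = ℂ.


Little Picard bounds the complement of f(ℂ) to at most one point.
sin is entire and surjective onto ℂ: for every w ∈ ℂ, sin(ζ) = w has a solution ζ ∈ ℂ (e.g., via the complex inverse arcsin). With ζ = 4z this gives z = ζ/(4). Then -2·sin(4z) takes every value in -2·ℂ = ℂ, and adding 2 is a bijection of ℂ. So f is surjective and omits no value. (Note: only on the real line is sin bounded by [−1, 1].)

Omitted value: no value.


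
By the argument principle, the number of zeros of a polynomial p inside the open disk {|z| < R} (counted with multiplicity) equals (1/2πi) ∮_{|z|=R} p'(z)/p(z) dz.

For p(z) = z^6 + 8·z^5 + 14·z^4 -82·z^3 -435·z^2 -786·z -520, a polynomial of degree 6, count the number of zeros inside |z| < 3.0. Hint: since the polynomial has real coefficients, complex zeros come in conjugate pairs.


The zeros of p are: (-3 + 2i), (-3 - 2i), (-2 + 1i), (-2 - 1i), 4, -2.
Their magnitudes are: 3.606, 3.606, 2.236, 2.236, 4, 2.
Zeros with |z| < R = 3.0: (-2 + 1i), (-2 - 1i), -2.
Count = 3.
By the argument principle, (1/2πi) ∮_{|z|=R} p'(z)/p(z) dz equals exactly this count.

Number of zeros inside |z| < 3.0: 3.


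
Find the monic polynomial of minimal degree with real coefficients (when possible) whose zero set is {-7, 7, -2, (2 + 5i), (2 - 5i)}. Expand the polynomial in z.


The polynomial is p(z) = ∏_{α ∈ S} (z − α), where S = {-7, 7, -2, (2 + 5i), (2 - 5i)}.
Expanding the product yields: p(z) = z^5 -2·z^4 -28·z^3 + 156·z^2 -1029·z -2842.
Note conjugate pairs combine to real quadratics: (z − (2+5i))(z − (2−5i)) = z² − 4z + 29.
The resulting polynomial has degree 5 and real coefficients as required.

p(z) = z^5 -2·z^4 -28·z^3 + 156·z^2 -1029·z -2842.


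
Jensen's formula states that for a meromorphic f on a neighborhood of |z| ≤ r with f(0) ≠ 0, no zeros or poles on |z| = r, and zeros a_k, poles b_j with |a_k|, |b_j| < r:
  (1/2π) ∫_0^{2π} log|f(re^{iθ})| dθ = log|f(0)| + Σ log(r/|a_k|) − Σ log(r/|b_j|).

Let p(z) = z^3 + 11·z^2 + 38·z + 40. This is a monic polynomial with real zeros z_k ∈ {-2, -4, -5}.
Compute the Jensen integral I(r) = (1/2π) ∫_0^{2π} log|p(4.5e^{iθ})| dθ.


Zeros: -5, -4, -2; r = 4.5.
Inside |z| < r: -4, -2. Outside (|z| ≥ r): -5.
p(0) = 40, so log|p(0)| = log(40) = 3.6889.
Apply Jensen: I(r) = log|p(0)| + Σ_k log(r/|z_k|), summed over zeros inside |z| < r.
  log(r/|z_k|) for z_k = -2: log(4.5/2) = 0.8109
  log(r/|z_k|) for z_k = -4: log(4.5/4) = 0.1178
  Outside zeros (-5) contribute nothing to the Jensen sum.
Sum over inside zeros: 0.9287.
I(r) = log|p(0)| + (inside sum) = 3.6889 + 0.9287 = 4.6176.
Note: since some zeros are outside |z| ≤ r, the simplified n·log(r) form does NOT apply — only the inside zeros contribute.

I(r) ≈ 4.6176.


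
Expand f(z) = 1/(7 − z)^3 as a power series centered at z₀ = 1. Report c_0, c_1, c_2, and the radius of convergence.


Let w = z − z₀, so z = z₀ + w.
Then 7 − z = 7 − (z₀ + w) = (7 − z₀) − w = 6 − w.
f(z) = 1/(6 − w)^3 = (1/(6)^3) · (1 − w/(6))^{−3}.
By the binomial series (1−u)^{−3} = Σ_{n≥0} C(n+2, 2) u^n for |u|<1, with u = w/(6):
  c_n = C(n+2, 2) / (6)^(n+3).
  c_0 = 1/(6)^3 = 1/216.
  c_1 = 3/(6)^4 = 1/432.
  c_2 = 6/(6)^5 = 1/1296.
The series is valid for |w/d| < 1, i.e. |z − z₀| < |d|.
Radius of convergence: R = |7 − z₀| = |6| = 6 (distance from z₀ to the singularity z = 7).

c_0 = 1/216, c_1 = 1/432, c_2 = 1/1296; R = 6.


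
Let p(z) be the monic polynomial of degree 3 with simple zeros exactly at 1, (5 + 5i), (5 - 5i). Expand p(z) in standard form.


The polynomial is p(z) = ∏_{α ∈ S} (z − α), where S = {1, (5 + 5i), (5 - 5i)}.
Expanding the product yields: p(z) = z^3 -11·z^2 + 60·z -50.
Note conjugate pairs combine to real quadratics: (z − (5+5i))(z − (5−5i)) = z² − 10z + 50.
The resulting polynomial has degree 3 and real coefficients as required.

p(z) = z^3 -11·z^2 + 60·z -50.


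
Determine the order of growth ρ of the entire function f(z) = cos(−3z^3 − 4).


Write cos(w) = (e^{iw} ± e^{−iw})/(2 or 2i), so |cos(w)| ≤ e^{|w|}. With w = −3z^3 − 4, |w| ≤ 3r^3 + 4 on |z|=r, giving M(r) ≤ e^{3r^3 + 4} and ρ ≤ 3. For the lower bound, choose z on |z|=r with -3z^3 purely imaginary of modulus 3r^3; then |cos(−3z^3 − 4)| grows like e^{3r^3}/2, so ρ ≥ 3. Hence ρ = 3.
Therefore ρ = 3.

Order ρ = 3.


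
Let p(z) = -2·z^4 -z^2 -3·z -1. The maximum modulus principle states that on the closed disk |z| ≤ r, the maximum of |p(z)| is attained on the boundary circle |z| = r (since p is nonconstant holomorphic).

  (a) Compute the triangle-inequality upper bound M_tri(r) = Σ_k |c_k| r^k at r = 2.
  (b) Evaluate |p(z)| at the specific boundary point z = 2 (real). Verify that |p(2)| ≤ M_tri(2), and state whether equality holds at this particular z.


Coefficients: c_0 = -1, c_1 = -3, c_2 = -1, c_3 = 0, c_4 = -2. Radius r = 2.
Part (a). Triangle bound: M_tri(r) = Σ_k |c_k| r^k
  = |-1|·2^0 + |-3|·2^1 + |-1|·2^2 + |0|·2^3 + |-2|·2^4
  = 1 + 6 + 4 + 0 + 32 = 43.
This bounds M(r) := max_{|z|=r} |p(z)| from above; equality holds iff all terms c_k z^k can be made to align in phase at a single z on |z|=r.
Part (b). At z = 2 (real, on the circle |z| = r):
  p(2) = (-1)·2^0 + (-3)·2^1 + (-1)·2^2 + (0)·2^3 + (-2)·2^4 = -43.
  |p(2)| = 43.
Since all nonzero coefficients share the same sign, |p(2)| = 43 = M_tri(2); the triangle bound is attained at z = 2, so in fact M(r) = 43.

M_tri(2) = 43; |p(2)| = 43; equality at z=2: yes.


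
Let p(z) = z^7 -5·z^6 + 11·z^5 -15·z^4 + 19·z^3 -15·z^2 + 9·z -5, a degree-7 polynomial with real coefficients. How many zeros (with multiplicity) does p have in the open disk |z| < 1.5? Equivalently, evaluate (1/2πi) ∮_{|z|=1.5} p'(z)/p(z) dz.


The zeros of p are: (0 + 1i), (0 - 1i), (0 + 1i), (0 - 1i), (2 + 1i), (2 - 1i), 1.
Their magnitudes are: 1, 1, 1, 1, 2.236, 2.236, 1.
Zeros with |z| < R = 1.5: (0 + 1i), (0 - 1i), (0 + 1i), (0 - 1i), 1.
Count = 5.
By the argument principle, (1/2πi) ∮_{|z|=R} p'(z)/p(z) dz equals exactly this count.

Number of zeros inside |z| < 1.5: 5.


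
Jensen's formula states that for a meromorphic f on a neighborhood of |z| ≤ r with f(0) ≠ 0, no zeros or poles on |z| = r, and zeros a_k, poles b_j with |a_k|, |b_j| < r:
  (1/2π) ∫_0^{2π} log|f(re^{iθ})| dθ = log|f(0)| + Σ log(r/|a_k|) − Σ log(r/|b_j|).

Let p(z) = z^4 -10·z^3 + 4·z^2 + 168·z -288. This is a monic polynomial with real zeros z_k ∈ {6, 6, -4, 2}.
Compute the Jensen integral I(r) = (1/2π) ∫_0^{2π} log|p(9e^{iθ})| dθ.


Zeros: -4, 2, 6, 6; r = 9.
Inside |z| < r: -4, 2, 6, 6. Outside (|z| ≥ r): ∅.
p(0) = -288, so log|p(0)| = log(288) = 5.6630.
Apply Jensen: I(r) = log|p(0)| + Σ_k log(r/|z_k|), summed over zeros inside |z| < r.
  log(r/|z_k|) for z_k = 6: log(9/6) = 0.4055
  log(r/|z_k|) for z_k = 6: log(9/6) = 0.4055
  log(r/|z_k|) for z_k = -4: log(9/4) = 0.8109
  log(r/|z_k|) for z_k = 2: log(9/2) = 1.5041
Sum over inside zeros: 3.1259.
I(r) = log|p(0)| + (inside sum) = 5.6630 + 3.1259 = 8.7889.
Closed form (all zeros inside, monic): I(r) = n·log(r) = 4·log(9) = 8.7889. ✓

I(r) ≈ 8.7889.


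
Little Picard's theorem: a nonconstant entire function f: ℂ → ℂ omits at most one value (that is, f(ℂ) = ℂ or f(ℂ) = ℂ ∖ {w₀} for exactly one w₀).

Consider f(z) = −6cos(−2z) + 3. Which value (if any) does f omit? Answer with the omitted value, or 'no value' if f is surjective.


Little Picard bounds the complement of f(ℂ) to at most one point.
cos is entire and surjective onto ℂ: for every w ∈ ℂ, cos(ζ) = w has a solution ζ ∈ ℂ (e.g., via the complex inverse arccos). With ζ = −2z this gives z = ζ/(-2). Then -6·cos(−2z) takes every value in -6·ℂ = ℂ, and adding 3 is a bijection of ℂ. So f is surjective and omits no value. (Note: only on the real line is cos bounded by [−1, 1].)

Omitted value: no value.


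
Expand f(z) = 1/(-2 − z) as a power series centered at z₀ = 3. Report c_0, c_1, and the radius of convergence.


Let w = z − z₀, so z = z₀ + w.
Then -2 − z = -2 − (z₀ + w) = (-2 − z₀) − w = -5 − w.
f(z) = 1/(-5 − w) = (1/(-5)) · 1/(1 − w/(-5)) = Σ_{n≥0} w^n / (-5)^(n+1).
So c_n = 1/(-5)^(n+1):
  c_0 = 1/(-5)^1 = -1/5.
  c_1 = 1/(-5)^2 = 1/25.
The series is valid for |w/d| < 1, i.e. |z − z₀| < |d|.
Radius of convergence: R = |-2 − z₀| = |-5| = 5 (distance from z₀ to the singularity z = -2).

c_0 = -1/5, c_1 = 1/25; R = 5.


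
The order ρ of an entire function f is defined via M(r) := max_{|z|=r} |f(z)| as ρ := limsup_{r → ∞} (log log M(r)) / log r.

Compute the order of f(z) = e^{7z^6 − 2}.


|e^{7z^6 − 2}| = e^{Re(7·z^6) + -2} ≤ e^{7|z|^6 + -2} = e^{7r^6 + -2} on |z| = r, so ρ ≤ 6. Choosing z on |z|=r so that 7·z^6 is real positive (always possible by picking arg z appropriately) gives |f(z)| = e^{7r^6 + -2}, matching the bound. The additive constant -2 does not affect log log M(r) ~ 6·log r. Hence ρ = 6.
Therefore ρ = 6.

Order ρ = 6.


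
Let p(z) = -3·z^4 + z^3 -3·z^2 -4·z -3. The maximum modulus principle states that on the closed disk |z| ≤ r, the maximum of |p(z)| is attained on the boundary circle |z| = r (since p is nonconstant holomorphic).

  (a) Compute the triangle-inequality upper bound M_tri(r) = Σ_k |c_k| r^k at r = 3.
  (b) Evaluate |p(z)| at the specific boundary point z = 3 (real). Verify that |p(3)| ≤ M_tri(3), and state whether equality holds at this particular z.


Coefficients: c_0 = -3, c_1 = -4, c_2 = -3, c_3 = 1, c_4 = -3. Radius r = 3.
Part (a). Triangle bound: M_tri(r) = Σ_k |c_k| r^k
  = |-3|·3^0 + |-4|·3^1 + |-3|·3^2 + |1|·3^3 + |-3|·3^4
  = 3 + 12 + 27 + 27 + 243 = 312.
This bounds M(r) := max_{|z|=r} |p(z)| from above; equality holds iff all terms c_k z^k can be made to align in phase at a single z on |z|=r.
Part (b). At z = 3 (real, on the circle |z| = r):
  p(3) = (-3)·3^0 + (-4)·3^1 + (-3)·3^2 + (1)·3^3 + (-3)·3^4 = -258.
  |p(3)| = 258.
Check: |p(3)| = 258 ≤ 312 = M_tri(3). ✓ Equality does not hold at z = 3 (the coefficients have mixed signs, so the terms do not all align in phase there).

M_tri(3) = 312; |p(3)| = 258; equality at z=3: no.


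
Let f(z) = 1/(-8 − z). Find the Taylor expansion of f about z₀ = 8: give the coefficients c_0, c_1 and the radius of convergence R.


Let w = z − z₀, so z = z₀ + w.
Then -8 − z = -8 − (z₀ + w) = (-8 − z₀) − w = -16 − w.
f(z) = 1/(-16 − w) = (1/(-16)) · 1/(1 − w/(-16)) = Σ_{n≥0} w^n / (-16)^(n+1).
So c_n = 1/(-16)^(n+1):
  c_0 = 1/(-16)^1 = -1/16.
  c_1 = 1/(-16)^2 = 1/256.
The series is valid for |w/d| < 1, i.e. |z − z₀| < |d|.
Radius of convergence: R = |-8 − z₀| = |-16| = 16 (distance from z₀ to the singularity z = -8).

c_0 = -1/16, c_1 = 1/256; R = 16.


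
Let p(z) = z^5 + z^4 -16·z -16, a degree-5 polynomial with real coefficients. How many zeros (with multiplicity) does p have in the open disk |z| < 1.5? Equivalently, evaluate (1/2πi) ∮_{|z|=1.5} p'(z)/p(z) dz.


The zeros of p are: (0 + 2i), (0 - 2i), -1, 2, -2.
Their magnitudes are: 2, 2, 1, 2, 2.
Zeros with |z| < R = 1.5: -1.
Count = 1.
By the argument principle, (1/2πi) ∮_{|z|=R} p'(z)/p(z) dz equals exactly this count.

Number of zeros inside |z| < 1.5: 1.


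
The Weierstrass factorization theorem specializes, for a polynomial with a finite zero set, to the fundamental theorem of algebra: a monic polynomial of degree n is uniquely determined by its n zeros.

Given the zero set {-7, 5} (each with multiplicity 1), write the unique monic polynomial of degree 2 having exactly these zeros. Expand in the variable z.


The polynomial is p(z) = ∏_{α ∈ S} (z − α), where S = {-7, 5}.
Expanding the product yields: p(z) = z^2 + 2·z -35.
The resulting polynomial has degree 2 and real coefficients as required.

p(z) = z^2 + 2·z -35.


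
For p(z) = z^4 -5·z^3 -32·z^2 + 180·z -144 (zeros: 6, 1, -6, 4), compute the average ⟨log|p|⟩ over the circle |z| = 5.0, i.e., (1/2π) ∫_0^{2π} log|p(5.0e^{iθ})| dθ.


Zeros: -6, 1, 4, 6; r = 5.0.
Inside |z| < r: 1, 4. Outside (|z| ≥ r): -6, 6.
p(0) = -144, so log|p(0)| = log(144) = 4.9698.
Apply Jensen: I(r) = log|p(0)| + Σ_k log(r/|z_k|), summed over zeros inside |z| < r.
  log(r/|z_k|) for z_k = 1: log(5.0/1) = 1.6094
  log(r/|z_k|) for z_k = 4: log(5.0/4) = 0.2231
  Outside zeros (-6, 6) contribute nothing to the Jensen sum.
Sum over inside zeros: 1.8326.
I(r) = log|p(0)| + (inside sum) = 4.9698 + 1.8326 = 6.8024.
Note: since some zeros are outside |z| ≤ r, the simplified n·log(r) form does NOT apply — only the inside zeros contribute.

I(r) ≈ 6.8024.


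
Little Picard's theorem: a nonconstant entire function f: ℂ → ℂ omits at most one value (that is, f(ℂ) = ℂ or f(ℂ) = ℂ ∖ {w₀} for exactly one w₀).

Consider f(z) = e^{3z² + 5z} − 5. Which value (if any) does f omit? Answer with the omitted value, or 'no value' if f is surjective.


Little Picard bounds the complement of f(ℂ) to at most one point.
The exponent g(z) = 3z² + 5z is a nonconstant polynomial, hence surjective onto ℂ. So e^{g(z)} takes every value in {e^w : w ∈ ℂ} = ℂ ∖ {0}. Adding -5 shifts the range to ℂ ∖ {-5}. f omits exactly -5.

Omitted value: -5.


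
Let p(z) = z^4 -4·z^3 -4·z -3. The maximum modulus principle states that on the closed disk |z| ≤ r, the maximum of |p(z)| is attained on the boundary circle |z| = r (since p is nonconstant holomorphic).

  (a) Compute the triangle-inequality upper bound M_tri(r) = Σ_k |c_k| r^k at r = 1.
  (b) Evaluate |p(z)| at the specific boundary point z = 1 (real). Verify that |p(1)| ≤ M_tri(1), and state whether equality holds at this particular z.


Coefficients: c_0 = -3, c_1 = -4, c_2 = 0, c_3 = -4, c_4 = 1. Radius r = 1.
Part (a). Triangle bound: M_tri(r) = Σ_k |c_k| r^k
  = |-3|·1^0 + |-4|·1^1 + |0|·1^2 + |-4|·1^3 + |1|·1^4
  = 3 + 4 + 0 + 4 + 1 = 12.
This bounds M(r) := max_{|z|=r} |p(z)| from above; equality holds iff all terms c_k z^k can be made to align in phase at a single z on |z|=r.
Part (b). At z = 1 (real, on the circle |z| = r):
  p(1) = (-3)·1^0 + (-4)·1^1 + (0)·1^2 + (-4)·1^3 + (1)·1^4 = -10.
  |p(1)| = 10.
Check: |p(1)| = 10 ≤ 12 = M_tri(1). ✓ Equality does not hold at z = 1 (the coefficients have mixed signs, so the terms do not all align in phase there).

M_tri(1) = 12; |p(1)| = 10; equality at z=1: no.


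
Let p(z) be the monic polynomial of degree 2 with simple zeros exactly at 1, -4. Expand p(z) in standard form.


The polynomial is p(z) = ∏_{α ∈ S} (z − α), where S = {1, -4}.
Expanding the product yields: p(z) = z^2 + 3·z -4.
The resulting polynomial has degree 2 and real coefficients as required.

p(z) = z^2 + 3·z -4.


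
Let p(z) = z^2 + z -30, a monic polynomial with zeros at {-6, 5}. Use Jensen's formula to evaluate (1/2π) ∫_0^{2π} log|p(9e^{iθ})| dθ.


Zeros: -6, 5; r = 9.
Inside |z| < r: -6, 5. Outside (|z| ≥ r): ∅.
p(0) = -30, so log|p(0)| = log(30) = 3.4012.
Apply Jensen: I(r) = log|p(0)| + Σ_k log(r/|z_k|), summed over zeros inside |z| < r.
  log(r/|z_k|) for z_k = -6: log(9/6) = 0.4055
  log(r/|z_k|) for z_k = 5: log(9/5) = 0.5878
Sum over inside zeros: 0.9933.
I(r) = log|p(0)| + (inside sum) = 3.4012 + 0.9933 = 4.3944.
Closed form (all zeros inside, monic): I(r) = n·log(r) = 2·log(9) = 4.3944. ✓

I(r) ≈ 4.3944.


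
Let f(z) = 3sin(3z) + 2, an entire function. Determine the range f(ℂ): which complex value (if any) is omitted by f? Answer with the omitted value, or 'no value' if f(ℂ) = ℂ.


Little Picard bounds the complement of f(ℂ) to at most one point.
sin is entire and surjective onto ℂ: for every w ∈ ℂ, sin(ζ) = w has a solution ζ ∈ ℂ (e.g., via the complex inverse arcsin). With ζ = 3z this gives z = ζ/(3). Then 3·sin(3z) takes every value in 3·ℂ = ℂ, and adding 2 is a bijection of ℂ. So f is surjective and omits no value. (Note: only on the real line is sin bounded by [−1, 1].)

Omitted value: no value.


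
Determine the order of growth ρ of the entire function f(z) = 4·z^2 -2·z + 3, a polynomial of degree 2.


|f(z)| ≤ Σ|c_k|·r^k = O(r^2) as r → ∞. Polynomial growth is O(e^{r^ε}) for every ε > 0 (since r^2/e^{r^ε} → 0), so ρ ≤ ε for all ε > 0, i.e. ρ = 0. Every nonconstant polynomial has order 0.
Therefore ρ = 0.

Order ρ = 0.


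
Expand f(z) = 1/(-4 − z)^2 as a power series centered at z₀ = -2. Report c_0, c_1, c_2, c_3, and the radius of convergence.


Let w = z − z₀, so z = z₀ + w.
Then -4 − z = -4 − (z₀ + w) = (-4 − z₀) − w = -2 − w.
f(z) = 1/(-2 − w)^2 = (1/(-2)^2) · (1 − w/(-2))^{−2}.
By the binomial series (1−u)^{−2} = Σ_{n≥0} C(n+1, 1) u^n for |u|<1, with u = w/(-2):
  c_n = C(n+1, 1) / (-2)^(n+2).
  c_0 = 1/(-2)^2 = 1/4.
  c_1 = 2/(-2)^3 = -1/4.
  c_2 = 3/(-2)^4 = 3/16.
  c_3 = 4/(-2)^5 = -1/8.
The series is valid for |w/d| < 1, i.e. |z − z₀| < |d|.
Radius of convergence: R = |-4 − z₀| = |-2| = 2 (distance from z₀ to the singularity z = -4).

c_0 = 1/4, c_1 = -1/4, c_2 = 3/16, c_3 = -1/8; R = 2.


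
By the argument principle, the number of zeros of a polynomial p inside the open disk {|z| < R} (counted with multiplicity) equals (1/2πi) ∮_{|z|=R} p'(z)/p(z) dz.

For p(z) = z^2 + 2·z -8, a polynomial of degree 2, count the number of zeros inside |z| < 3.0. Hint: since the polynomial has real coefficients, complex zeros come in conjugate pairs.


The zeros of p are: -4, 2.
Their magnitudes are: 4, 2.
Zeros with |z| < R = 3.0: 2.
Count = 1.
By the argument principle, (1/2πi) ∮_{|z|=R} p'(z)/p(z) dz equals exactly this count.

Number of zeros inside |z| < 3.0: 1.


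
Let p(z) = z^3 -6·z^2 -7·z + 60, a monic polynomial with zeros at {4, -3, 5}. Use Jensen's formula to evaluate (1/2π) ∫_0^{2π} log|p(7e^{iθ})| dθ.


Zeros: -3, 4, 5; r = 7.
Inside |z| < r: -3, 4, 5. Outside (|z| ≥ r): ∅.
p(0) = 60, so log|p(0)| = log(60) = 4.0943.
Apply Jensen: I(r) = log|p(0)| + Σ_k log(r/|z_k|), summed over zeros inside |z| < r.
  log(r/|z_k|) for z_k = 4: log(7/4) = 0.5596
  log(r/|z_k|) for z_k = -3: log(7/3) = 0.8473
  log(r/|z_k|) for z_k = 5: log(7/5) = 0.3365
Sum over inside zeros: 1.7434.
I(r) = log|p(0)| + (inside sum) = 4.0943 + 1.7434 = 5.8377.
Closed form (all zeros inside, monic): I(r) = n·log(r) = 3·log(7) = 5.8377. ✓

I(r) ≈ 5.8377.


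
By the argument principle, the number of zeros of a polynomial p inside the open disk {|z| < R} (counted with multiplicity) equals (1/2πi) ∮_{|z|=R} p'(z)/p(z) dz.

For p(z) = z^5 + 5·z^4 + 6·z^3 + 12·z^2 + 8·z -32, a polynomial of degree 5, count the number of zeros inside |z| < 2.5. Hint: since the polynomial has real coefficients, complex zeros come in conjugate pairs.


The zeros of p are: -4, 1, -2, (0 + 2i), (0 - 2i).
Their magnitudes are: 4, 1, 2, 2, 2.
Zeros with |z| < R = 2.5: 1, -2, (0 + 2i), (0 - 2i).
Count = 4.
By the argument principle, (1/2πi) ∮_{|z|=R} p'(z)/p(z) dz equals exactly this count.

Number of zeros inside |z| < 2.5: 4.


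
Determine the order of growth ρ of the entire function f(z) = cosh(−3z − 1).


cosh(w) is a linear combination of e^{iw} and e^{−iw} (or e^w, e^{−w} in the hyperbolic case), so |cosh(w)| ≤ e^{|w|}. With w = −3z − 1, |w| ≤ 3|z| + 1 = 3r + 1 on |z| = r, giving M(r) ≤ e^{3r + 1}, so ρ ≤ 1. On a suitable ray (z = it for sin/cos; z = t for sinh/cosh, t real → ∞), |cosh(−3z − 1)| grows like e^{3|t|}/2, so ρ ≥ 1. Hence ρ = 1.
Therefore ρ = 1.

Order ρ = 1.


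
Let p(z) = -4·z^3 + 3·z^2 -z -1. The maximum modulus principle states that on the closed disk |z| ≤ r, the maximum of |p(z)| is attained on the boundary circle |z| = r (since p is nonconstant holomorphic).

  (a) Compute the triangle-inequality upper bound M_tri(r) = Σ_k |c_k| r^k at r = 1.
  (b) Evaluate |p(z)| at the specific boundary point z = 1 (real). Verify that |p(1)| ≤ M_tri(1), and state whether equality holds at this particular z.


Coefficients: c_0 = -1, c_1 = -1, c_2 = 3, c_3 = -4. Radius r = 1.
Part (a). Triangle bound: M_tri(r) = Σ_k |c_k| r^k
  = |-1|·1^0 + |-1|·1^1 + |3|·1^2 + |-4|·1^3
  = 1 + 1 + 3 + 4 = 9.
This bounds M(r) := max_{|z|=r} |p(z)| from above; equality holds iff all terms c_k z^k can be made to align in phase at a single z on |z|=r.
Part (b). At z = 1 (real, on the circle |z| = r):
  p(1) = (-1)·1^0 + (-1)·1^1 + (3)·1^2 + (-4)·1^3 = -3.
  |p(1)| = 3.
Check: |p(1)| = 3 ≤ 9 = M_tri(1). ✓ Equality does not hold at z = 1 (the coefficients have mixed signs, so the terms do not all align in phase there).

M_tri(1) = 9; |p(1)| = 3; equality at z=1: no.


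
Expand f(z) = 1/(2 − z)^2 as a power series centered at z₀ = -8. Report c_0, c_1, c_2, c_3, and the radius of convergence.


Let w = z − z₀, so z = z₀ + w.
Then 2 − z = 2 − (z₀ + w) = (2 − z₀) − w = 10 − w.
f(z) = 1/(10 − w)^2 = (1/(10)^2) · (1 − w/(10))^{−2}.
By the binomial series (1−u)^{−2} = Σ_{n≥0} C(n+1, 1) u^n for |u|<1, with u = w/(10):
  c_n = C(n+1, 1) / (10)^(n+2).
  c_0 = 1/(10)^2 = 1/100.
  c_1 = 2/(10)^3 = 1/500.
  c_2 = 3/(10)^4 = 3/10000.
  c_3 = 4/(10)^5 = 1/25000.
The series is valid for |w/d| < 1, i.e. |z − z₀| < |d|.
Radius of convergence: R = |2 − z₀| = |10| = 10 (distance from z₀ to the singularity z = 2).

c_0 = 1/100, c_1 = 1/500, c_2 = 3/10000, c_3 = 1/25000; R = 10.
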